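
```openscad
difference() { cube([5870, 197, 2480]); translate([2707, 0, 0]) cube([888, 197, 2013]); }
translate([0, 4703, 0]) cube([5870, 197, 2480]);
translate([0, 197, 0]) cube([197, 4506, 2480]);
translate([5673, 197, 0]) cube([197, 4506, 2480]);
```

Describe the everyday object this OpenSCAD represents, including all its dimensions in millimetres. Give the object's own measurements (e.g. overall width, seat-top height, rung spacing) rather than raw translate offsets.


A single room: four walls, each 2480 mm tall and 197 mm thick, enclosing an outside footprint 5870×4900 mm (x × y), no floor or roof. The front and back walls (−y and +y sides) run the full x-width; the side walls fit between their inner faces. A door opening 888 mm wide and 2013 mm tall is cut through the front wall from the floor up, its −x edge 2707 mm from the wall's −x end.


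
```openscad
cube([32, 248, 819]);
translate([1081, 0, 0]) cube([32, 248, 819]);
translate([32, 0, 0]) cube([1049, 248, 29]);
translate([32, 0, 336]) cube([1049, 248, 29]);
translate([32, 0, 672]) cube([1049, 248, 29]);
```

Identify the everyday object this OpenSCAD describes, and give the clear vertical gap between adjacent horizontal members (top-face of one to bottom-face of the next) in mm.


A bookshelf. The clear shelf gap is 307 mm.

Two tall side panels with 3 horizontal boards between them — a bookshelf. The first two shelf undersides are at z = 0 and z = 336; with shelf thickness 29, the clear gap is 336 − 0 − 29 = 307 mm.


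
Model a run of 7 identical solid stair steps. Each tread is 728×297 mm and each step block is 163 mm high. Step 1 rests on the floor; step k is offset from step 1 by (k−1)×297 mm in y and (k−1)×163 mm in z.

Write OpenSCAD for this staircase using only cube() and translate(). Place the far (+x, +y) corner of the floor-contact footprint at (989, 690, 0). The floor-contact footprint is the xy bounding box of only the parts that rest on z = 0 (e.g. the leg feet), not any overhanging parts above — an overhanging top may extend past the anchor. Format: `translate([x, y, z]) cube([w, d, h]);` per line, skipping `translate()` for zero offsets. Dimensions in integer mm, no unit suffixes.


translate([261, 393, 0]) cube([728, 297, 163]);
translate([261, 690, 163]) cube([728, 297, 163]);
translate([261, 987, 326]) cube([728, 297, 163]);
translate([261, 1284, 489]) cube([728, 297, 163]);
translate([261, 1581, 652]) cube([728, 297, 163]);
translate([261, 1878, 815]) cube([728, 297, 163]);
translate([261, 2175, 978]) cube([728, 297, 163]);


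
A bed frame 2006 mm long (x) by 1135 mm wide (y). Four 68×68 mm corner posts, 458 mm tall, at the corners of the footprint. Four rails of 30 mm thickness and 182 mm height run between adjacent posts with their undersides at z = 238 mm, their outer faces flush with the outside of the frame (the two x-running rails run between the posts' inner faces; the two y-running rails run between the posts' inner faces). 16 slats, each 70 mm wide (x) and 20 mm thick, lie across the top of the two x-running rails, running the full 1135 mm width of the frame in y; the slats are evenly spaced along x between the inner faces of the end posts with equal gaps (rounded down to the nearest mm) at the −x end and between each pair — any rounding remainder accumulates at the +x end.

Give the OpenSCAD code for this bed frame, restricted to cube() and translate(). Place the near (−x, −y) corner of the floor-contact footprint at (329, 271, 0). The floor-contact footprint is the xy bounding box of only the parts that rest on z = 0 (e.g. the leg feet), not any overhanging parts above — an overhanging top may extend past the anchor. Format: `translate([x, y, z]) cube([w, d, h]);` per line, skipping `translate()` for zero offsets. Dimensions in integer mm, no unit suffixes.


translate([329, 271, 0]) cube([68, 68, 458]);
translate([329, 1338, 0]) cube([68, 68, 458]);
translate([2267, 271, 0]) cube([68, 68, 458]);
translate([2267, 1338, 0]) cube([68, 68, 458]);
translate([397, 271, 238]) cube([1870, 30, 182]);
translate([397, 1376, 238]) cube([1870, 30, 182]);
translate([329, 339, 238]) cube([30, 999, 182]);
translate([2305, 339, 238]) cube([30, 999, 182]);
translate([441, 271, 420]) cube([70, 1135, 20]);
translate([555, 271, 420]) cube([70, 1135, 20]);
translate([669, 271, 420]) cube([70, 1135, 20]);
translate([783, 271, 420]) cube([70, 1135, 20]);
translate([897, 271, 420]) cube([70, 1135, 20]);
translate([1011, 271, 420]) cube([70, 1135, 20]);
translate([1125, 271, 420]) cube([70, 1135, 20]);
translate([1239, 271, 420]) cube([70, 1135, 20]);
translate([1353, 271, 420]) cube([70, 1135, 20]);
translate([1467, 271, 420]) cube([70, 1135, 20]);
translate([1581, 271, 420]) cube([70, 1135, 20]);
translate([1695, 271, 420]) cube([70, 1135, 20]);
translate([1809, 271, 420]) cube([70, 1135, 20]);
translate([1923, 271, 420]) cube([70, 1135, 20]);
translate([2037, 271, 420]) cube([70, 1135, 20]);
translate([2151, 271, 420]) cube([70, 1135, 20]);


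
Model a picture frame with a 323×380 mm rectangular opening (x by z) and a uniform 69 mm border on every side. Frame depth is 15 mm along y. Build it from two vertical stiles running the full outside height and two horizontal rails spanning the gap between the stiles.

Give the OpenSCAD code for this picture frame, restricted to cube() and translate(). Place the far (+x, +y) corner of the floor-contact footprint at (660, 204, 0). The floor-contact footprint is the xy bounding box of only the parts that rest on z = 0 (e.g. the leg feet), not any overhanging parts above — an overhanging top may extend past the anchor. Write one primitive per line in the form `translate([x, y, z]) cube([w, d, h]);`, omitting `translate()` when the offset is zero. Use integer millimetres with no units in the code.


translate([199, 189, 0]) cube([69, 15, 518]);
translate([591, 189, 0]) cube([69, 15, 518]);
translate([268, 189, 0]) cube([323, 15, 69]);
translate([268, 189, 449]) cube([323, 15, 69]);


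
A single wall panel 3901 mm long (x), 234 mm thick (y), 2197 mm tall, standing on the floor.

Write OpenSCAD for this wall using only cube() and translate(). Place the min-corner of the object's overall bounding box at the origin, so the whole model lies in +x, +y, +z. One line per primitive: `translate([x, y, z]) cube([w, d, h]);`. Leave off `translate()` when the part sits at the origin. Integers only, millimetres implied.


cube([3901, 234, 2197]);


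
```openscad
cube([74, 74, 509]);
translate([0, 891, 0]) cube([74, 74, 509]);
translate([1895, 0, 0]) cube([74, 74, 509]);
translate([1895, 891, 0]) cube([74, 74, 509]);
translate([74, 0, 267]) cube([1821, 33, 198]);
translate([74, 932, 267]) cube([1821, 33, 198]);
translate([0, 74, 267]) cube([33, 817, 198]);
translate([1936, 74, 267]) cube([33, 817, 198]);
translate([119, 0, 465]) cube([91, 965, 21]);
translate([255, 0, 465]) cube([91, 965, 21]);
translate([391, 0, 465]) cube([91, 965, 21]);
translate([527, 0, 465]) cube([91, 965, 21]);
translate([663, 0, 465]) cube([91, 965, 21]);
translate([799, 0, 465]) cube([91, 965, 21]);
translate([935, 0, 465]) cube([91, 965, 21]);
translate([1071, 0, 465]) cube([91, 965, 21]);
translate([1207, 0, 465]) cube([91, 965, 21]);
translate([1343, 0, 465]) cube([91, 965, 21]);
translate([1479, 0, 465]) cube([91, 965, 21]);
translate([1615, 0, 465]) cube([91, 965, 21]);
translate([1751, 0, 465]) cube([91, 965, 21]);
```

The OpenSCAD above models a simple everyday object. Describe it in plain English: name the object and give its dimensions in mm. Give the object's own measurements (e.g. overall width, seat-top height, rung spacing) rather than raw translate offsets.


A bed frame 1969 mm long (x) by 965 mm wide (y). Four 74×74 mm corner posts, 509 mm tall, at the corners of the footprint. Four rails of 33 mm thickness and 198 mm height run between adjacent posts with their undersides at z = 267 mm, their outer faces flush with the outside of the frame (the two x-running rails run between the posts' inner faces; the two y-running rails run between the posts' inner faces). 13 slats, each 91 mm wide (x) and 21 mm thick, lie across the top of the two x-running rails, running the full 965 mm width of the frame in y; along x they sit between the end posts with a 45 mm gap after the −x posts and between neighbouring slats, leaving 53 mm before the +x posts.


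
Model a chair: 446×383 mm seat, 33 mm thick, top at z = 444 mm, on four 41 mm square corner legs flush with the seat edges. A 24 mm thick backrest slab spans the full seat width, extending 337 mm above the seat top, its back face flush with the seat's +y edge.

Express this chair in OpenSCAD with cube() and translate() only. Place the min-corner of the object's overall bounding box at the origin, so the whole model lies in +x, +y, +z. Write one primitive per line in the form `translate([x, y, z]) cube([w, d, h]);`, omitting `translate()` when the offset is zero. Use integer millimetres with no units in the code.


translate([0, 0, 411]) cube([446, 383, 33]);
cube([41, 41, 411]);
translate([405, 0, 0]) cube([41, 41, 411]);
translate([0, 342, 0]) cube([41, 41, 411]);
translate([405, 342, 0]) cube([41, 41, 411]);
translate([0, 359, 444]) cube([446, 24, 337]);


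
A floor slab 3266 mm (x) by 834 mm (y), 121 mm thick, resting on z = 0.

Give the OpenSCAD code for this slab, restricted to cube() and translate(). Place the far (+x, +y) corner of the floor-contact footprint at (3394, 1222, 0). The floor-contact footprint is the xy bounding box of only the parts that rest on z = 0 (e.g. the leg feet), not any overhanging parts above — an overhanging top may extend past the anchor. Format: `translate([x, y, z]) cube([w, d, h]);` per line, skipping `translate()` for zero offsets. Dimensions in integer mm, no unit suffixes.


translate([128, 388, 0]) cube([3266, 834, 121]);


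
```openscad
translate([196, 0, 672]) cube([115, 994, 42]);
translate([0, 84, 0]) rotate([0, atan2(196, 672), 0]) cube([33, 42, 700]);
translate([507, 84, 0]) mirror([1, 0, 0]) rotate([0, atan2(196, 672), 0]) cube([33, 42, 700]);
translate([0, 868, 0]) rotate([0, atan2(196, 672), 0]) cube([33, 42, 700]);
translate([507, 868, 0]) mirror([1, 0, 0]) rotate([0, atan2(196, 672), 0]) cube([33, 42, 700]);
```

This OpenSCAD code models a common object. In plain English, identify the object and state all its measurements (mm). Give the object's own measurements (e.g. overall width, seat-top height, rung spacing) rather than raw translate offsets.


A sawhorse. A 115×994×42 mm beam (x, y, z) sits on two A-frame leg pairs. Each pair is two raked legs of 33×42 mm section (42 mm along y) splaying symmetrically in x. Each leg rises 672 mm vertically over 196 mm of horizontal reach and is 700 mm long along its own axis. Every leg's outer bottom edge rests on the floor and its outer top edge meets a bottom edge of the beam — the left legs (tilting toward +x) meet the beam's −x bottom edge, the right legs (their mirror images, tilting toward −x) meet its +x bottom edge — so the leg tops tuck under the beam, the beam's underside is 672 mm above the floor, and the feet are 507 mm apart outside-to-outside with the beam centred between them. The two leg pairs are set in 84 mm from either end of the beam.


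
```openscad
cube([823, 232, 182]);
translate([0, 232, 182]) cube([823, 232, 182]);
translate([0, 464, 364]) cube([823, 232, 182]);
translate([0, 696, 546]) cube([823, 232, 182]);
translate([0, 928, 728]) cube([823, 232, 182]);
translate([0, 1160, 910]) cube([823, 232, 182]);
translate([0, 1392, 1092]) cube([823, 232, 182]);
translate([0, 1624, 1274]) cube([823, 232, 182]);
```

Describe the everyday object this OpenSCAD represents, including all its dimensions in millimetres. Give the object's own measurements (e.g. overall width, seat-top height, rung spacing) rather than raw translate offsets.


A straight staircase of 8 solid steps. Each step is 823 mm wide (x), 232 mm deep (y, the going) and 182 mm tall (the rise). The first step rests on the floor; each subsequent step sits one going further in +y and one rise higher in +z, directly behind and above the previous step with no overlap.


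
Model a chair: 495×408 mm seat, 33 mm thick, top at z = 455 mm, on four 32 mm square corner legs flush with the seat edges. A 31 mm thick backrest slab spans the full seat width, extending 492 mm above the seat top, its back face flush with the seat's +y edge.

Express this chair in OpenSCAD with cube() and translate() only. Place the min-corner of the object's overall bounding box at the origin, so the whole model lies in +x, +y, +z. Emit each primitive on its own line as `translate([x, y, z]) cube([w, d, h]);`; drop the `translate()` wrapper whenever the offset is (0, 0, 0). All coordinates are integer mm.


translate([0, 0, 422]) cube([495, 408, 33]);
cube([32, 32, 422]);
translate([463, 0, 0]) cube([32, 32, 422]);
translate([0, 376, 0]) cube([32, 32, 422]);
translate([463, 376, 0]) cube([32, 32, 422]);
translate([0, 377, 455]) cube([495, 31, 492]);


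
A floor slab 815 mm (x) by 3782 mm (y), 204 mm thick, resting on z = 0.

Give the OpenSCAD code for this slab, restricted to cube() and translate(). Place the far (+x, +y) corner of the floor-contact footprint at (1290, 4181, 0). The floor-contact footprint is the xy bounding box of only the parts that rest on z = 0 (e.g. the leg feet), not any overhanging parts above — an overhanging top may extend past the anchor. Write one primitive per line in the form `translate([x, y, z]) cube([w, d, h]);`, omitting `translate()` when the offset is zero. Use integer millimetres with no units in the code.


translate([475, 399, 0]) cube([815, 3782, 204]);


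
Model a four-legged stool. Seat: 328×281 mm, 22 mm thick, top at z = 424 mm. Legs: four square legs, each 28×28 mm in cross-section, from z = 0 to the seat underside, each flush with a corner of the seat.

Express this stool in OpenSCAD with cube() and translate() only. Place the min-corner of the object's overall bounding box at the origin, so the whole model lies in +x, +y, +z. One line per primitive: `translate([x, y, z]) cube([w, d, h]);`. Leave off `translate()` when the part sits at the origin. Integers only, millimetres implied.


translate([0, 0, 402]) cube([328, 281, 22]);
cube([28, 28, 402]);
translate([300, 0, 0]) cube([28, 28, 402]);
translate([0, 253, 0]) cube([28, 28, 402]);
translate([300, 253, 0]) cube([28, 28, 402]);


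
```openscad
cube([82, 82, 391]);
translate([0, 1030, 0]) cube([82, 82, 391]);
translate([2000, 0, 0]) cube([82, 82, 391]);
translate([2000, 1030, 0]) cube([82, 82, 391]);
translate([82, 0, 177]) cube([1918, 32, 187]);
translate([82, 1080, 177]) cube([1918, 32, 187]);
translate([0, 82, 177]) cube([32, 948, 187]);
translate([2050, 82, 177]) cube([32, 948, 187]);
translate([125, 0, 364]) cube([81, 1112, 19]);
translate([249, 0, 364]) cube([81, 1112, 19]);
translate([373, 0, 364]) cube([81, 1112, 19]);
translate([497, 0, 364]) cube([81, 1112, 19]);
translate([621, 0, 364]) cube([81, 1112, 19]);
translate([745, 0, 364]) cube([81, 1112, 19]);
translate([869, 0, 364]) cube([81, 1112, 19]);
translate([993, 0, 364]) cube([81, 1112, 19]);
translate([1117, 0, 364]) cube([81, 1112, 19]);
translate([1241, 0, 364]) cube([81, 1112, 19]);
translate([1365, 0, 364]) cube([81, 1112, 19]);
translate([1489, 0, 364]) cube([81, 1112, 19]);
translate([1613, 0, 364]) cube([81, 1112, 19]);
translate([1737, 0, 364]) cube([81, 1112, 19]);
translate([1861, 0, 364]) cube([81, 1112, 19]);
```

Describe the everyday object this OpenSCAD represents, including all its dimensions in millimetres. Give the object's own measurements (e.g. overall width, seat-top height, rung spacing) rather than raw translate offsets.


A bed frame 2082 mm long (x) by 1112 mm wide (y). Four 82×82 mm corner posts, 391 mm tall, at the corners of the footprint. Four rails of 32 mm thickness and 187 mm height run between adjacent posts with their undersides at z = 177 mm, their outer faces flush with the outside of the frame (the two x-running rails run between the posts' inner faces; the two y-running rails run between the posts' inner faces). 15 slats, each 81 mm wide (x) and 19 mm thick, lie across the top of the two x-running rails, running the full 1112 mm width of the frame in y; along x they sit between the end posts with a 43 mm gap after the −x posts and between neighbouring slats, leaving 58 mm before the +x posts.


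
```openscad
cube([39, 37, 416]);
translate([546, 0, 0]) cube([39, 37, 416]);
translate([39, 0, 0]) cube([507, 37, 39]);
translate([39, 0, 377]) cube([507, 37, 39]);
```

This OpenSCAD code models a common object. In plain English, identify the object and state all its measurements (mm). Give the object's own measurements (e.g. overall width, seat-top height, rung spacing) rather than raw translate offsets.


A rectangular picture frame lying in the x–z plane (depth along y). The opening is 507 mm wide (x) by 338 mm tall (z), surrounded by a border 39 mm wide on all four sides. The frame is 37 mm deep and is made of two full-height vertical stiles with two horizontal rails fitted between them.


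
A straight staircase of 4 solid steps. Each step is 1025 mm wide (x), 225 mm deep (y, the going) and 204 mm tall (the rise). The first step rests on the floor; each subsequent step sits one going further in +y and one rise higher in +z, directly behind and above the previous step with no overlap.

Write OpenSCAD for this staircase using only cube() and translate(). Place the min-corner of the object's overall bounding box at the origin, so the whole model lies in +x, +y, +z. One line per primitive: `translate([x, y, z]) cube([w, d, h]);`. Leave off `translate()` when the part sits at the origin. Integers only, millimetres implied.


cube([1025, 225, 204]);
translate([0, 225, 204]) cube([1025, 225, 204]);
translate([0, 450, 408]) cube([1025, 225, 204]);
translate([0, 675, 612]) cube([1025, 225, 204]);


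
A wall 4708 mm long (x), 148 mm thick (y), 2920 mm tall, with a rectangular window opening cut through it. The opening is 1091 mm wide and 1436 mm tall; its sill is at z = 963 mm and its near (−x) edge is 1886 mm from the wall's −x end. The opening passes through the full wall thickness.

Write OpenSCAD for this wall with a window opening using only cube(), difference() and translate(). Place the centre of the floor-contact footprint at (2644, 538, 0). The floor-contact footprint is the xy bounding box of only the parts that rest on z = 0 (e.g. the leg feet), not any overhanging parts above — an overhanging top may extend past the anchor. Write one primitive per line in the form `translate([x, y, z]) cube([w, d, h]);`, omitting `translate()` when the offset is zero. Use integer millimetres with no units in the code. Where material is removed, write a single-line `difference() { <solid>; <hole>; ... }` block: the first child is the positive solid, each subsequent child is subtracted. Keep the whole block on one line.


difference() { translate([290, 464, 0]) cube([4708, 148, 2920]); translate([2176, 464, 963]) cube([1091, 148, 1436]); }


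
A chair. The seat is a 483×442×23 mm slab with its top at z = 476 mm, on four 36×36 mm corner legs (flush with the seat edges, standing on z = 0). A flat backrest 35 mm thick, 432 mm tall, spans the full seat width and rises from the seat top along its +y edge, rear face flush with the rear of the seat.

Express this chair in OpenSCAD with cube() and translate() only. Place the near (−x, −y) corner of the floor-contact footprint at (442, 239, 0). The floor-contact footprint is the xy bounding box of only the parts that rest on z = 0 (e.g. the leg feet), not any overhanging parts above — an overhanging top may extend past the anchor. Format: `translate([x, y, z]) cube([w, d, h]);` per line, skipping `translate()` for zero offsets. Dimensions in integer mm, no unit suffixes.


translate([442, 239, 453]) cube([483, 442, 23]);
translate([442, 239, 0]) cube([36, 36, 453]);
translate([889, 239, 0]) cube([36, 36, 453]);
translate([442, 645, 0]) cube([36, 36, 453]);
translate([889, 645, 0]) cube([36, 36, 453]);
translate([442, 646, 476]) cube([483, 35, 432]);


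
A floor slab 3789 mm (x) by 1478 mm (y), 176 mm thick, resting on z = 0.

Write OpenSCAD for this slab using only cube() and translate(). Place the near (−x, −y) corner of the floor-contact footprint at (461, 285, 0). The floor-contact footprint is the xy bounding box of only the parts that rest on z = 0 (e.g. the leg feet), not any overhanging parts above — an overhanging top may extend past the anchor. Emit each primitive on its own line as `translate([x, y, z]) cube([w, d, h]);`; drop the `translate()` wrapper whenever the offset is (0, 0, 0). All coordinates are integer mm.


translate([461, 285, 0]) cube([3789, 1478, 176]);


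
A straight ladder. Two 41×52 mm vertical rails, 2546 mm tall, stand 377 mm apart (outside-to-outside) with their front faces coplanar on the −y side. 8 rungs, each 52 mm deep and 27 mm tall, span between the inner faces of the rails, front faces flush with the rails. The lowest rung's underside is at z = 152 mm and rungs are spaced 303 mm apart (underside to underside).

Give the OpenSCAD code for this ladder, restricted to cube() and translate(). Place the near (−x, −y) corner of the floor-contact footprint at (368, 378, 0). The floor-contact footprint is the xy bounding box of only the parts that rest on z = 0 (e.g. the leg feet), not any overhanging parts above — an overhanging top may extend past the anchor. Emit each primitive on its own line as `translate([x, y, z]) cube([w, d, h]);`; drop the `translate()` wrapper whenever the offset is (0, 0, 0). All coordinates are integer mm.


// rung span = 377 - 2*41 = 295
// rung[k] z = 152 + k*303
translate([368, 378, 0]) cube([41, 52, 2546]);
translate([704, 378, 0]) cube([41, 52, 2546]);
translate([409, 378, 152]) cube([295, 52, 27]);
translate([409, 378, 455]) cube([295, 52, 27]);
translate([409, 378, 758]) cube([295, 52, 27]);
translate([409, 378, 1061]) cube([295, 52, 27]);
translate([409, 378, 1364]) cube([295, 52, 27]);
translate([409, 378, 1667]) cube([295, 52, 27]);
translate([409, 378, 1970]) cube([295, 52, 27]);
translate([409, 378, 2273]) cube([295, 52, 27]);


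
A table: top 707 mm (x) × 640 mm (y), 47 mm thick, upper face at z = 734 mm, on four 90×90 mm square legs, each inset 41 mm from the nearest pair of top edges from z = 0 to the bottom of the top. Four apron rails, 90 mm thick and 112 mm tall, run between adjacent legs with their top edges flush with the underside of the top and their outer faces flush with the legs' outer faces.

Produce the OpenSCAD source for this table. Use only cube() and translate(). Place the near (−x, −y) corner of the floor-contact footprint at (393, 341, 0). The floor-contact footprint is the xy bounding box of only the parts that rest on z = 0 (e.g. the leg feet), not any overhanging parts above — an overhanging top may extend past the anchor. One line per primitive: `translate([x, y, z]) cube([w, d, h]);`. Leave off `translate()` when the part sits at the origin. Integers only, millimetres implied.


translate([352, 300, 687]) cube([707, 640, 47]);
translate([393, 341, 0]) cube([90, 90, 687]);
translate([928, 341, 0]) cube([90, 90, 687]);
translate([393, 809, 0]) cube([90, 90, 687]);
translate([928, 809, 0]) cube([90, 90, 687]);
translate([483, 341, 575]) cube([445, 90, 112]);
translate([483, 809, 575]) cube([445, 90, 112]);
translate([393, 431, 575]) cube([90, 378, 112]);
translate([928, 431, 575]) cube([90, 378, 112]);


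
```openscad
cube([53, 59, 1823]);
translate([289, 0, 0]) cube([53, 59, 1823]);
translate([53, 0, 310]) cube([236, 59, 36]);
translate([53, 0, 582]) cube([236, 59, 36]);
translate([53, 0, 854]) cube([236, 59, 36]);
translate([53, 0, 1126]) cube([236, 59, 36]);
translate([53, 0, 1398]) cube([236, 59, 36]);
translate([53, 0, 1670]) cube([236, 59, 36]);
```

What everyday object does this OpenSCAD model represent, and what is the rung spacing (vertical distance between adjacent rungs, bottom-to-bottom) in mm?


A ladder. The rung spacing is 272 mm.

Two tall 53×59 posts with 6 short bars between them — a ladder. Adjacent rungs sit at z = 310 and z = 582, so the spacing is 582 − 310 = 272 mm.


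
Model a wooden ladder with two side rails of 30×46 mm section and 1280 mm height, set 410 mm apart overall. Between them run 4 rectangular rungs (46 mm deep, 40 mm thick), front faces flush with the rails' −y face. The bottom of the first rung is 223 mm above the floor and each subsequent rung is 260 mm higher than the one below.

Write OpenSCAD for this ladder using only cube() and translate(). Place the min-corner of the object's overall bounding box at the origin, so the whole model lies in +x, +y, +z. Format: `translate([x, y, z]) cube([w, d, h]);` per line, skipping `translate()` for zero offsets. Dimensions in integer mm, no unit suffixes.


// rung span = 410 - 2*30 = 350
// rung[k] z = 223 + k*260
cube([30, 46, 1280]);
translate([380, 0, 0]) cube([30, 46, 1280]);
translate([30, 0, 223]) cube([350, 46, 40]);
translate([30, 0, 483]) cube([350, 46, 40]);
translate([30, 0, 743]) cube([350, 46, 40]);
translate([30, 0, 1003]) cube([350, 46, 40]);


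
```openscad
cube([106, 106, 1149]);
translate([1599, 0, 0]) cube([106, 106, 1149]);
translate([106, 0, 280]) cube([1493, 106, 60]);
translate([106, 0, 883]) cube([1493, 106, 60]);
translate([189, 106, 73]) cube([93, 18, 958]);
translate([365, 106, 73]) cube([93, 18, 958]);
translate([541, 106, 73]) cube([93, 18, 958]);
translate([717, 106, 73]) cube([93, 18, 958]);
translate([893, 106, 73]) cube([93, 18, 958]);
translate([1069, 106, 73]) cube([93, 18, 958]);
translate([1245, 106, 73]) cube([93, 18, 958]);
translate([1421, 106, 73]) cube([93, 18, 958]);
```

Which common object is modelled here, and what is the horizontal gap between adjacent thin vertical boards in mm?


A fence section. The picket gap is 83 mm.

Two posts, two rails, 8 pickets — a fence section. Span 1493 mm holds 8 pickets of 93 mm with 9 equal gaps: ⌊(1493 − 8·93) / 9⌋ = 83 mm.


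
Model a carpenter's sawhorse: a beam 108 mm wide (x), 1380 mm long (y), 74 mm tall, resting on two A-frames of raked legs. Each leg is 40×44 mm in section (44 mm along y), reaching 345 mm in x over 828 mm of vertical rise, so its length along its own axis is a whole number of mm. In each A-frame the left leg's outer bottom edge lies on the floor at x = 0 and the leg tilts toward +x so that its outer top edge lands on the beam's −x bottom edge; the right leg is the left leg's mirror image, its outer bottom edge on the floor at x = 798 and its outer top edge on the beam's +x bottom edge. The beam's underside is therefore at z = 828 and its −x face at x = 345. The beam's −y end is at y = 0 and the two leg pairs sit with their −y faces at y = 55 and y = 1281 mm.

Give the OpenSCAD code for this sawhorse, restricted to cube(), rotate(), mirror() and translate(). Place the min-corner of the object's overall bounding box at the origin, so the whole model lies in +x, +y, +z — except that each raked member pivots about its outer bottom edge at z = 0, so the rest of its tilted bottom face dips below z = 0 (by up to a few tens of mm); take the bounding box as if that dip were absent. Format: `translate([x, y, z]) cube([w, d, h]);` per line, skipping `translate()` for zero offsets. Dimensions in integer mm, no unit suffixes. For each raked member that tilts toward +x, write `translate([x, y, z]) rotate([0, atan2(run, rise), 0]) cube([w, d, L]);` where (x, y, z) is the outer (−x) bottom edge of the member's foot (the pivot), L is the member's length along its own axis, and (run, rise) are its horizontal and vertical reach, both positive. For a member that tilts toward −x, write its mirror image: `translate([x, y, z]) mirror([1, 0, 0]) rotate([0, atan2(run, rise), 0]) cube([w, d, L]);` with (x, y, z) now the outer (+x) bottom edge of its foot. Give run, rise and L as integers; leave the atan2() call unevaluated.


translate([345, 0, 828]) cube([108, 1380, 74]);
translate([0, 55, 0]) rotate([0, atan2(345, 828), 0]) cube([40, 44, 897]);
translate([798, 55, 0]) mirror([1, 0, 0]) rotate([0, atan2(345, 828), 0]) cube([40, 44, 897]);
translate([0, 1281, 0]) rotate([0, atan2(345, 828), 0]) cube([40, 44, 897]);
translate([798, 1281, 0]) mirror([1, 0, 0]) rotate([0, atan2(345, 828), 0]) cube([40, 44, 897]);


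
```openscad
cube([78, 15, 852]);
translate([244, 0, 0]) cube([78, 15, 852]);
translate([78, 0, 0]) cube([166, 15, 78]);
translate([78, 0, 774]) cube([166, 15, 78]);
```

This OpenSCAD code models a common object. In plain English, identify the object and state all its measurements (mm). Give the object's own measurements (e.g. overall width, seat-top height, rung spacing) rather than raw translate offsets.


A rectangular picture frame lying in the x–z plane (depth along y). The opening is 166 mm wide (x) by 696 mm tall (z), surrounded by a border 78 mm wide on all four sides. The frame is 15 mm deep and is made of two full-height vertical stiles with two horizontal rails fitted between them.


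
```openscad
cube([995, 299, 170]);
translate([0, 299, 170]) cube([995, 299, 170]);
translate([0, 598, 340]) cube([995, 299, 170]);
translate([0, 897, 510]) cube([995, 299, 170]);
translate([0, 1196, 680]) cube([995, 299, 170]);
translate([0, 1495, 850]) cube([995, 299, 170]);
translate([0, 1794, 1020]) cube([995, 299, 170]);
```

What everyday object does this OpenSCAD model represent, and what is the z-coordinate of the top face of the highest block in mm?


A staircase. The total rise is 1190 mm.

7 identical blocks, each offset up and back from the previous — a staircase. Each step is 170 mm tall and there are 7 of them, so the total rise is 7 × 170 = 1190 mm.


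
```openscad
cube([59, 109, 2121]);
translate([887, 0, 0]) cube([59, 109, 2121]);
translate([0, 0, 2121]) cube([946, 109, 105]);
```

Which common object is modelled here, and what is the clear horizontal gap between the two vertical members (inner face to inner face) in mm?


A door frame. The clear opening width is 828 mm.

Two 2121 mm tall posts with a header on top — a door frame. The left jamb is 59 mm wide at x = 0; the right jamb starts at x = 887. The clear opening is 887 − 59 = 828 mm.


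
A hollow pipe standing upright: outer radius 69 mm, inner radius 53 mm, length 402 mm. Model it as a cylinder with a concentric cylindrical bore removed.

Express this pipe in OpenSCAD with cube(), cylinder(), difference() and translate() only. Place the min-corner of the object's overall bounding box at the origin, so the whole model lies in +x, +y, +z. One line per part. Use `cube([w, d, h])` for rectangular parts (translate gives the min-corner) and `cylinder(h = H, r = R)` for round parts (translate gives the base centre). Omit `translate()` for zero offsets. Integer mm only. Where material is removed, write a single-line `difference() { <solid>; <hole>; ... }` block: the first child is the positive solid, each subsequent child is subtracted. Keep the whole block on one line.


difference() { translate([69, 69, 0]) cylinder(h = 402, r = 69); translate([69, 69, 0]) cylinder(h = 402, r = 53); }


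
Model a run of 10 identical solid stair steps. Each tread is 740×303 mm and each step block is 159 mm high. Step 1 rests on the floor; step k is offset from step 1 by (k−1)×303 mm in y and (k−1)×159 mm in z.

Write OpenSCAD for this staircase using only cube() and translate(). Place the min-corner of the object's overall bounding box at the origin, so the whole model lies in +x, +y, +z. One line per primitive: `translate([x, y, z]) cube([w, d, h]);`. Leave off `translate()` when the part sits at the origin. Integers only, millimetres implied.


cube([740, 303, 159]);
translate([0, 303, 159]) cube([740, 303, 159]);
translate([0, 606, 318]) cube([740, 303, 159]);
translate([0, 909, 477]) cube([740, 303, 159]);
translate([0, 1212, 636]) cube([740, 303, 159]);
translate([0, 1515, 795]) cube([740, 303, 159]);
translate([0, 1818, 954]) cube([740, 303, 159]);
translate([0, 2121, 1113]) cube([740, 303, 159]);
translate([0, 2424, 1272]) cube([740, 303, 159]);
translate([0, 2727, 1431]) cube([740, 303, 159]);


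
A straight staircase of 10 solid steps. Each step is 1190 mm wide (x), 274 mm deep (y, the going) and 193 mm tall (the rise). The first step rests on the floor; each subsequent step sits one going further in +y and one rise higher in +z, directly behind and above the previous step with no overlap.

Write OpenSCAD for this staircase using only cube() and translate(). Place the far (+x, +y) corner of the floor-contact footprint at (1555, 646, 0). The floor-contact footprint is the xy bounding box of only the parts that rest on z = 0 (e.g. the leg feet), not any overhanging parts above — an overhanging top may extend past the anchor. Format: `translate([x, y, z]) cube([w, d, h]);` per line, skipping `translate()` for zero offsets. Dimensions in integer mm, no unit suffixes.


translate([365, 372, 0]) cube([1190, 274, 193]);
translate([365, 646, 193]) cube([1190, 274, 193]);
translate([365, 920, 386]) cube([1190, 274, 193]);
translate([365, 1194, 579]) cube([1190, 274, 193]);
translate([365, 1468, 772]) cube([1190, 274, 193]);
translate([365, 1742, 965]) cube([1190, 274, 193]);
translate([365, 2016, 1158]) cube([1190, 274, 193]);
translate([365, 2290, 1351]) cube([1190, 274, 193]);
translate([365, 2564, 1544]) cube([1190, 274, 193]);
translate([365, 2838, 1737]) cube([1190, 274, 193]);


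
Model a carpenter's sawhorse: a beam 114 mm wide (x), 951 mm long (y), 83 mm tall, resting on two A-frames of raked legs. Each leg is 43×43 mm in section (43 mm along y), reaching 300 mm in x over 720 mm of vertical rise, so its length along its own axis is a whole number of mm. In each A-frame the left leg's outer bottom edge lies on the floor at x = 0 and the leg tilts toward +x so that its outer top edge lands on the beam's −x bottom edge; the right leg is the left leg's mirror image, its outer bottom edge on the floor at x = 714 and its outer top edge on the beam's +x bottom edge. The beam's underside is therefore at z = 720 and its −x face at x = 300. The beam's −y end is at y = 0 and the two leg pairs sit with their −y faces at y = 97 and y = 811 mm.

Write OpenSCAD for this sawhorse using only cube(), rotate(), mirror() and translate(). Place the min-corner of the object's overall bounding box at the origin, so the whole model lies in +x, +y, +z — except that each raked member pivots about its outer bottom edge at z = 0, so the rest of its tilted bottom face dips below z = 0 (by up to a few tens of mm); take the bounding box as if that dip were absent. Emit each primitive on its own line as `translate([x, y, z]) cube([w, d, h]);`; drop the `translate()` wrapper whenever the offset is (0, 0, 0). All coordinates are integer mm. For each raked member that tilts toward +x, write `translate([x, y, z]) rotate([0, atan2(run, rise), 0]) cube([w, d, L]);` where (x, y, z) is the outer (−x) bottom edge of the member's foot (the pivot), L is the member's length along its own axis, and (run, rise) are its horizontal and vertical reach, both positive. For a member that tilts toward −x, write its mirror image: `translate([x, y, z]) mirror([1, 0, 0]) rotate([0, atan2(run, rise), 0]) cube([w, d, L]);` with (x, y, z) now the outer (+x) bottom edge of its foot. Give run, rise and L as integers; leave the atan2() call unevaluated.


translate([300, 0, 720]) cube([114, 951, 83]);
translate([0, 97, 0]) rotate([0, atan2(300, 720), 0]) cube([43, 43, 780]);
translate([714, 97, 0]) mirror([1, 0, 0]) rotate([0, atan2(300, 720), 0]) cube([43, 43, 780]);
translate([0, 811, 0]) rotate([0, atan2(300, 720), 0]) cube([43, 43, 780]);
translate([714, 811, 0]) mirror([1, 0, 0]) rotate([0, atan2(300, 720), 0]) cube([43, 43, 780]);


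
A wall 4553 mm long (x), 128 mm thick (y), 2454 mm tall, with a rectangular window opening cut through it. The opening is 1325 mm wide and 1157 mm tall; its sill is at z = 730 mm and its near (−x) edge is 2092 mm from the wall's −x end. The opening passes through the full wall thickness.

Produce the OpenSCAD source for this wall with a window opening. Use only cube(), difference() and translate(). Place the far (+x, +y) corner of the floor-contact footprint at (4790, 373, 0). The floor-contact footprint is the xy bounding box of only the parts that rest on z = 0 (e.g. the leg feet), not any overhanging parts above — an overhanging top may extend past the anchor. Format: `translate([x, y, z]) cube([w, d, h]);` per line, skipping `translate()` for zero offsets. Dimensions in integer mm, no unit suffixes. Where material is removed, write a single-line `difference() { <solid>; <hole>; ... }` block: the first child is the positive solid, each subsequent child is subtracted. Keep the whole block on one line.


difference() { translate([237, 245, 0]) cube([4553, 128, 2454]); translate([2329, 245, 730]) cube([1325, 128, 1157]); }


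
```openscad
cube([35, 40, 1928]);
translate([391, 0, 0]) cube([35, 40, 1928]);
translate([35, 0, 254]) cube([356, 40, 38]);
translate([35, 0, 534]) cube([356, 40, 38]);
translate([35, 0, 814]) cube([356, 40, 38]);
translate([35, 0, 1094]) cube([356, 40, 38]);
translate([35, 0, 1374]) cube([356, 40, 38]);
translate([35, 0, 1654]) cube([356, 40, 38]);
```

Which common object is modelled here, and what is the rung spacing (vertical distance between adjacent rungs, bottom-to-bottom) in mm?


A ladder. The rung spacing is 280 mm.

Two tall 35×40 posts with 6 short bars between them — a ladder. Adjacent rungs sit at z = 254 and z = 534, so the spacing is 534 − 254 = 280 mm.


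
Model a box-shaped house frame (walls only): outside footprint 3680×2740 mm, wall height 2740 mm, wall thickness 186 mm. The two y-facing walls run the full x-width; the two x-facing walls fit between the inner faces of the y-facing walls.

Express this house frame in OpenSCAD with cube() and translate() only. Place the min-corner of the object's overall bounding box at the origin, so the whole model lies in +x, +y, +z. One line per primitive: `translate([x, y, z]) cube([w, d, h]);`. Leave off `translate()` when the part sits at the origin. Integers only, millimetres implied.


cube([3680, 186, 2740]);
translate([0, 2554, 0]) cube([3680, 186, 2740]);
translate([0, 186, 0]) cube([186, 2368, 2740]);
translate([3494, 186, 0]) cube([186, 2368, 2740]);


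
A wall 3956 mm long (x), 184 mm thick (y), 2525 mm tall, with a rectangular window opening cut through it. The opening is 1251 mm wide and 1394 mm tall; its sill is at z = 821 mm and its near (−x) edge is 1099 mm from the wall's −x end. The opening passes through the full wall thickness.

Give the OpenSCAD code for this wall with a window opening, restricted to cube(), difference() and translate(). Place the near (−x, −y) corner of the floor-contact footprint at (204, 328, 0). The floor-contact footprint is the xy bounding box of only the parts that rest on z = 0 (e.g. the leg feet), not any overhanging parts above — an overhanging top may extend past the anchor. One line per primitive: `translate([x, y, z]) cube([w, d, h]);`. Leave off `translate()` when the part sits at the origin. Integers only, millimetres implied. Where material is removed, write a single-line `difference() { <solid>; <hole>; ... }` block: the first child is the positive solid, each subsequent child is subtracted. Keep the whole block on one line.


difference() { translate([204, 328, 0]) cube([3956, 184, 2525]); translate([1303, 328, 821]) cube([1251, 184, 1394]); }


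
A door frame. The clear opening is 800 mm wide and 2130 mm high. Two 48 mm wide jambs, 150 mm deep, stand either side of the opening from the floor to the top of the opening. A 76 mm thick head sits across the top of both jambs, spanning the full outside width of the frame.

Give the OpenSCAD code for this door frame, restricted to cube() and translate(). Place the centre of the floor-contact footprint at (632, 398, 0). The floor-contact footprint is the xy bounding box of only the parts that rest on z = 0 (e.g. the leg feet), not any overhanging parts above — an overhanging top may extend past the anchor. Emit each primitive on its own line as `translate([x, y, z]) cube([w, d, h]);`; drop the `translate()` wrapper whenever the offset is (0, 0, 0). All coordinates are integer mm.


translate([184, 323, 0]) cube([48, 150, 2130]);
translate([1032, 323, 0]) cube([48, 150, 2130]);
translate([184, 323, 2130]) cube([896, 150, 76]);
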